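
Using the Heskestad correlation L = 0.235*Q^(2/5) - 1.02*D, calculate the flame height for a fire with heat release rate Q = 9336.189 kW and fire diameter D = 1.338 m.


Q^(2/5) = 38.732
0.235 * Q^(2/5) = 9.1020
1.02 * D = 1.3648
L = 7.7372 m

7.7372 m


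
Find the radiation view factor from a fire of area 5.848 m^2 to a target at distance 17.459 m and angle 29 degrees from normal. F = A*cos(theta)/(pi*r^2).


cos(29 deg) = 0.87462
pi*r^2 = 957.61
F = 5.848 * 0.87462 / 957.61 = 0.0053412

0.0053412


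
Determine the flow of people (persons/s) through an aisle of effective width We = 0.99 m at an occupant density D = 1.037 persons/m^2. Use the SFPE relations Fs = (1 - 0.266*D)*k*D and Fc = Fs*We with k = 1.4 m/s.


1 - 0.266*D = 1 - 0.266*1.037 = 0.72416
Fs = 0.72416 * 1.4 * 1.037 = 1.0513 persons/(s*m)
Fc = 1.0513 * 0.99 = 1.0408 persons/s

1.0408 persons/s


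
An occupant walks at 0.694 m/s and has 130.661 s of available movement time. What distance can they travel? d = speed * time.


d = 0.694 * 130.661 = 90.679 m

90.679 m


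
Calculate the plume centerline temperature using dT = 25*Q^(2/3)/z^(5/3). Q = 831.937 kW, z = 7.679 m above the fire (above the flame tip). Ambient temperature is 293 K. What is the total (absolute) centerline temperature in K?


Q^(2/3) = 88.456
z^(5/3) = 29.889
dT = 25 * 88.456 / 29.889 = 73.988 K
T = 293 + 73.988 = 366.99 K

366.99 K


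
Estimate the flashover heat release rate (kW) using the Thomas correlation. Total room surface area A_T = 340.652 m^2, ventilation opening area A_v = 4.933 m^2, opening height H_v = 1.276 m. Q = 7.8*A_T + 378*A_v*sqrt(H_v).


7.8*A_T = 2657.1
sqrt(H_v) = 1.1296
378*A_v*sqrt(H_v) = 2106.3
Q = 2657.1 + 2106.3 = 4763.4 kW

4763.4 kW


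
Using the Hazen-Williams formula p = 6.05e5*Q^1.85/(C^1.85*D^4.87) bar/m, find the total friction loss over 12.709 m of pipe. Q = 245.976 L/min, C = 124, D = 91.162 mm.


Q^1.85 = 26494
C^1.85 = 7461.6
D^4.87 = 3.5018e+09
p/m = 0.00061346 bar/m
p_total = 0.00061346 * 12.709 = 0.0077964 bar

0.0077964 bar


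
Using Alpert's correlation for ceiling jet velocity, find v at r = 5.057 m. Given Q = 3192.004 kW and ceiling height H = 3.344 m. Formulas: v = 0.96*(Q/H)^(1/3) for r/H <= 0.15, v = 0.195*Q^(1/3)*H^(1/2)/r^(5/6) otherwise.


r/H = 5.057 / 3.344 = 1.5123
r/H > 0.15, so v = 0.195*Q^(1/3)*H^(1/2)/r^(5/6)
Q^(1/3) = 14.724
H^(1/2) = 1.8287
r^(5/6) = 3.8599
v = 0.195 * 14.724 * 1.8287 / 3.8599 = 1.3602 m/s

1.3602 m/s


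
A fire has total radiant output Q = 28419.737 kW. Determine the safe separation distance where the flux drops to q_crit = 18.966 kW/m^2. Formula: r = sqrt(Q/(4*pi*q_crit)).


4*pi*q_crit = 238.33
Q/(4*pi*q_crit) = 119.24
r = sqrt(119.24) = 10.920 m

10.920 m


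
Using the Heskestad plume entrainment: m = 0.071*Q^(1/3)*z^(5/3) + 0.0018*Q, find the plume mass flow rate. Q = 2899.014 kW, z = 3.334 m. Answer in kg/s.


Q^(1/3) = 14.259
z^(5/3) = 7.4406
First term = 0.071 * 14.259 * 7.4406 = 7.5327
Second term = 0.0018 * 2899.014 = 5.2182
m = 12.751 kg/s

12.751 kg/s


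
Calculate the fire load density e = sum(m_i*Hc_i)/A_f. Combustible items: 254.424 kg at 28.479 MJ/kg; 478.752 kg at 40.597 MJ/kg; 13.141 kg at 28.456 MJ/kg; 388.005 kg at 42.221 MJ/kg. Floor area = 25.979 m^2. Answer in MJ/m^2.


Total energy = 254.424*28.479 + 478.752*40.597 + 13.141*28.456 + 388.005*42.221
= 7245.741 + 19435.89 + 373.9403 + 16381.96
= 43437.54 MJ
e = 43437.54 / 25.979 = 1672.0 MJ/m^2

1672.0 MJ/m^2


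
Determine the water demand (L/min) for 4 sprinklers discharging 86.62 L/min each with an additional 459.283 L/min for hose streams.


Sprinkler demand = 4 * 86.62 = 346.48 L/min
Total = 346.48 + 459.283 = 805.763 L/min

805.763 L/min


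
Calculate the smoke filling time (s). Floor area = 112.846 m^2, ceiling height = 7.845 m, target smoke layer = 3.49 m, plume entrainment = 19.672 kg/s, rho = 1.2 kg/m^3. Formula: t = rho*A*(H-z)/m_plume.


H - z = 4.355 m
t = 1.2 * 112.846 * 4.355 / 19.672 = 29.978 s

29.978 s


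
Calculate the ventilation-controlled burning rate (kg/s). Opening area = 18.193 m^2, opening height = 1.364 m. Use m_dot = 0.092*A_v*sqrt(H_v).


sqrt(H_v) = 1.1679
m_dot = 0.092 * 18.193 * 1.1679 = 1.9548 kg/s

1.9548 kg/s


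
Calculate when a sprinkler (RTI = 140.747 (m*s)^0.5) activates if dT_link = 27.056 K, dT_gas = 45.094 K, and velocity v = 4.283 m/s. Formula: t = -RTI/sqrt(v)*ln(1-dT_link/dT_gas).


dT_link/dT_gas = 0.59999
ln(1 - 0.59999) = -0.91627
t = -140.747 / sqrt(4.283) * -0.91627 = 62.314 s

62.314 s


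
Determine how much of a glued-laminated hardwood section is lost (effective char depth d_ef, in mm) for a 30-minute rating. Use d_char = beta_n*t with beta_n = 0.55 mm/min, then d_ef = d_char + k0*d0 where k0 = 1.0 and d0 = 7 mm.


d_char = 0.55 * 30 = 16.5 mm
d_ef = 16.5 + 1.0*7 = 23.5 mm

23.5 mm


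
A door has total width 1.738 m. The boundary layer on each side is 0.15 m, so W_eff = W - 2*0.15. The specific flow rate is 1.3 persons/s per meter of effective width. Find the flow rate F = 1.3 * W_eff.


W_eff = 1.738 - 0.30 = 1.438 m
F = 1.3 * 1.438 = 1.8694 persons/s

1.8694 persons/s


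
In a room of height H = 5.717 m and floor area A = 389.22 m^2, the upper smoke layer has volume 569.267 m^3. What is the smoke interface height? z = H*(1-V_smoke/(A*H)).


V/(A*H) = 0.25583
1 - 0.25583 = 0.74417
z = 5.717 * 0.74417 = 4.2544 m

4.2544 m


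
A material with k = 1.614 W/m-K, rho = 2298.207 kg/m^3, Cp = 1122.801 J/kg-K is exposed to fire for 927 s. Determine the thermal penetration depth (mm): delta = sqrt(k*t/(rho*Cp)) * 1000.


alpha = 1.614 / (2298.207 * 1122.801) = 6.2548e-07 m^2/s
alpha * t = 0.00057982
delta = sqrt(0.00057982) * 1000 = 24.079 mm

24.079 mm


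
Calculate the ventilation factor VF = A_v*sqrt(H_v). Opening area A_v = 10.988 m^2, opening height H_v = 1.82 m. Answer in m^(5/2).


sqrt(H_v) = 1.3491
VF = 10.988 * 1.3491 = 14.824 m^(5/2)

14.824 m^(5/2)


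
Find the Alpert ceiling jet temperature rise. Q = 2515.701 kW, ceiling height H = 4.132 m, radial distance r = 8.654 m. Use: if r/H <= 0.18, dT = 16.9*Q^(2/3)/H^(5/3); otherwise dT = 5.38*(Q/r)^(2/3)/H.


r/H = 8.654 / 4.132 = 2.0944
r/H > 0.18, so dT = 5.38*(Q/r)^(2/3)/H
Q/r = 290.70
(Q/r)^(2/3) = 43.883
dT = 5.38 * 43.883 / 4.132 = 57.137 K

57.137 K


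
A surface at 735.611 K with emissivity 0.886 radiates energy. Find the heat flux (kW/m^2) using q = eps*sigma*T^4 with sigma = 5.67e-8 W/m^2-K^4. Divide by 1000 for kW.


T^4 = 2.9281e+11
q = 0.886 * 5.67e-8 * 2.9281e+11 / 1000 = 14.710 kW/m^2

14.710 kW/m^2


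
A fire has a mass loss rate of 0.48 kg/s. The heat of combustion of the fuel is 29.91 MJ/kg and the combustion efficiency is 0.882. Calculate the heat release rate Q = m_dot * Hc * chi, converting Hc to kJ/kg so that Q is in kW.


Hc = 29.91 MJ/kg = 29.91 * 1000 kJ/kg = 29910 kJ/kg
Q = 0.48 kg/s * 29910 kJ/kg * 0.882 = 12663 kW

12663 kW


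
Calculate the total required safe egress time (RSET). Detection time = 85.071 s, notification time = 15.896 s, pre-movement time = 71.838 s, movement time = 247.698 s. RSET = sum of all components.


Total = 85.071 + 15.896 + 71.838 + 247.698 = 420.503 s

420.503 s


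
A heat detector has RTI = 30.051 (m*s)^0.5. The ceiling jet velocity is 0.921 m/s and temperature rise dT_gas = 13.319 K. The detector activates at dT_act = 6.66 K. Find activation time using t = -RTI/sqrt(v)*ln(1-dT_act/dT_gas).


dT_act/dT_gas = 0.50004
ln(1 - 0.50004) = -0.69322
t = -30.051 / sqrt(0.921) * -0.69322 = 21.707 s

21.707 s


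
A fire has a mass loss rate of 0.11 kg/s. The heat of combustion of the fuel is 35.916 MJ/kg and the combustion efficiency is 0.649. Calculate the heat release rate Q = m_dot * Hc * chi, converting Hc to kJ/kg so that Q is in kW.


Hc = 35.916 MJ/kg = 35.916 * 1000 kJ/kg = 35916 kJ/kg
Q = 0.11 kg/s * 35916 kJ/kg * 0.649 = 2564.0 kW

2564.0 kW


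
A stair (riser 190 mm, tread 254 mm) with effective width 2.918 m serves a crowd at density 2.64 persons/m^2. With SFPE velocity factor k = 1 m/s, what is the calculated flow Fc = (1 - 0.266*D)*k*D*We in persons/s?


1 - 0.266*D = 1 - 0.266*2.64 = 0.29776
Fs = 0.29776 * 1 * 2.64 = 0.78609 persons/(s*m)
Fc = 0.78609 * 2.918 = 2.2938 persons/s

2.2938 persons/s


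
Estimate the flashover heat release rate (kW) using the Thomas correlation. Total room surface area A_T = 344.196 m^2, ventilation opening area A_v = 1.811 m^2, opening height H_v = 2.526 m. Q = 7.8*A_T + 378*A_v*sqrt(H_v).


7.8*A_T = 2684.7
sqrt(H_v) = 1.5893
378*A_v*sqrt(H_v) = 1088.0
Q = 2684.7 + 1088.0 = 3772.7 kW

3772.7 kW


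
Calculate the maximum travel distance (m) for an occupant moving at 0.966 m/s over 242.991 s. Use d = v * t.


d = 0.966 * 242.991 = 234.73 m

234.73 m


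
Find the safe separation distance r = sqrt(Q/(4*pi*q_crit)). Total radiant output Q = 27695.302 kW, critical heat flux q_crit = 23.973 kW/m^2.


4*pi*q_crit = 301.25
Q/(4*pi*q_crit) = 91.934
r = sqrt(91.934) = 9.5882 m

9.5882 m


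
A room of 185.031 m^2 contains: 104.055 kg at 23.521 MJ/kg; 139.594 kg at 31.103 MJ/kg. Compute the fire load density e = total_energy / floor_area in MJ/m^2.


Total energy = 104.055*23.521 + 139.594*31.103
= 2447.478 + 4341.792
= 6789.270 MJ
e = 6789.270 / 185.031 = 36.693 MJ/m^2

36.693 MJ/m^2


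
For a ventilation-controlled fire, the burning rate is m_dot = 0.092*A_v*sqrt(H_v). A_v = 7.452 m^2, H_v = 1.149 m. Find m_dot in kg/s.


sqrt(H_v) = 1.0719
m_dot = 0.092 * 7.452 * 1.0719 = 0.73489 kg/s

0.73489 kg/s


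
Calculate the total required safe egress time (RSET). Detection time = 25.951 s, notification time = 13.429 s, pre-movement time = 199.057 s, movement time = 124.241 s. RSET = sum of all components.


Total = 25.951 + 13.429 + 199.057 + 124.241 = 362.678 s

362.678 s


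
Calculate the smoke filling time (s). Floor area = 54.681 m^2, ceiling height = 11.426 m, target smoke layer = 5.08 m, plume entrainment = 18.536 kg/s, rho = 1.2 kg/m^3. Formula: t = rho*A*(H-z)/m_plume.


H - z = 6.346 m
t = 1.2 * 54.681 * 6.346 / 18.536 = 22.465 s

22.465 s


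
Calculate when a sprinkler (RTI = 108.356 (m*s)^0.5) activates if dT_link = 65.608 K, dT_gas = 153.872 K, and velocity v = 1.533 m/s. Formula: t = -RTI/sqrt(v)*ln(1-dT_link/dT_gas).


dT_link/dT_gas = 0.42638
ln(1 - 0.42638) = -0.55579
t = -108.356 / sqrt(1.533) * -0.55579 = 48.640 s

48.640 s


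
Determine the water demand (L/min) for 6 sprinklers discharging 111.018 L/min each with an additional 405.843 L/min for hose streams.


Sprinkler demand = 6 * 111.018 = 666.108 L/min
Total = 666.108 + 405.843 = 1071.951 L/min

1071.951 L/min


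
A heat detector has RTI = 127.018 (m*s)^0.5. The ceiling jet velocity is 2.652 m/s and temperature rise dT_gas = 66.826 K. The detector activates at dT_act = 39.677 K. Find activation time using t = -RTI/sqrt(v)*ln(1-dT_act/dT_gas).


dT_act/dT_gas = 0.59374
ln(1 - 0.59374) = -0.90075
t = -127.018 / sqrt(2.652) * -0.90075 = 70.256 s

70.256 s


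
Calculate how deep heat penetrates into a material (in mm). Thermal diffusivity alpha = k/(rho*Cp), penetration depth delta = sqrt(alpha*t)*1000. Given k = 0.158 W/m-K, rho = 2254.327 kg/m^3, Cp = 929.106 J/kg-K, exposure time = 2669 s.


alpha = 0.158 / (2254.327 * 929.106) = 7.5435e-08 m^2/s
alpha * t = 0.00020134
delta = sqrt(0.00020134) * 1000 = 14.189 mm

14.189 mm


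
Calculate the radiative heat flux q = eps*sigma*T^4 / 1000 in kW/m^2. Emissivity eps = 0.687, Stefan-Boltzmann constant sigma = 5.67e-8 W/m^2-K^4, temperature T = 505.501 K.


T^4 = 6.5296e+10
q = 0.687 * 5.67e-8 * 6.5296e+10 / 1000 = 2.5435 kW/m^2

2.5435 kW/m^2


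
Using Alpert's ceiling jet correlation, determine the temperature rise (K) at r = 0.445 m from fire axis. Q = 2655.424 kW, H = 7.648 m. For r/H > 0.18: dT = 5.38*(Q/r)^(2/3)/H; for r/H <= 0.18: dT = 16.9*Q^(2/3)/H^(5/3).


r/H = 0.445 / 7.648 = 0.058185
r/H <= 0.18, so dT = 16.9*Q^(2/3)/H^(5/3)
Q^(2/3) = 191.76
H^(5/3) = 29.688
dT = 16.9 * 191.76 / 29.688 = 109.16 K

109.16 K


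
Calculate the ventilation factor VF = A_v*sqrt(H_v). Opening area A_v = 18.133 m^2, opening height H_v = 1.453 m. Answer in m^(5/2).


sqrt(H_v) = 1.2054
VF = 18.133 * 1.2054 = 21.858 m^(5/2)

21.858 m^(5/2)


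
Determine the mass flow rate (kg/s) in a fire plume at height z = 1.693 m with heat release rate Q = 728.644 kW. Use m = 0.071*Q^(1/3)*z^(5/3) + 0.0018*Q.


Q^(1/3) = 8.9985
z^(5/3) = 2.4049
First term = 0.071 * 8.9985 * 2.4049 = 1.5365
Second term = 0.0018 * 728.644 = 1.3116
m = 2.8480 kg/s

2.8480 kg/s


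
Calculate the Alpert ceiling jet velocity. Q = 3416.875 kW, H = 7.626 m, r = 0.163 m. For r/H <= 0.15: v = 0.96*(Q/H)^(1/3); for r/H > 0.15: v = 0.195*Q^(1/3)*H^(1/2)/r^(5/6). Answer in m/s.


r/H = 0.163 / 7.626 = 0.021374
r/H <= 0.15, so v = 0.96*(Q/H)^(1/3)
Q/H = 448.06
(Q/H)^(1/3) = 7.6520
v = 0.96 * 7.6520 = 7.3460 m/s

7.3460 m/s


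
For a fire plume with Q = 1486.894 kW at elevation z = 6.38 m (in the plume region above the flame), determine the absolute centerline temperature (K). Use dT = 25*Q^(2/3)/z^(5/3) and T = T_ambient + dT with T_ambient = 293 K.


Q^(2/3) = 130.27
z^(5/3) = 21.947
dT = 25 * 130.27 / 21.947 = 148.40 K
T = 293 + 148.40 = 441.40 K

441.40 K


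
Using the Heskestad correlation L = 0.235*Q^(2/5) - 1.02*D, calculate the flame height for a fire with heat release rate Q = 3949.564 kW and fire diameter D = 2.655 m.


Q^(2/5) = 27.455
0.235 * Q^(2/5) = 6.4519
1.02 * D = 2.7081
L = 3.7438 m

3.7438 m


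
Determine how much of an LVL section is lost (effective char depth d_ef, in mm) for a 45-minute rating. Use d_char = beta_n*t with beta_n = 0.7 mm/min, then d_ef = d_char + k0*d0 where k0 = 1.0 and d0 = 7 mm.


d_char = 0.7 * 45 = 31.5 mm
d_ef = 31.5 + 1.0*7 = 38.5 mm

38.5 mm


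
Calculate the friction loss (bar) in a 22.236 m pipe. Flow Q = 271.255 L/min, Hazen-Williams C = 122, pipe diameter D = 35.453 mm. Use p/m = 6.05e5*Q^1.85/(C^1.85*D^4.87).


Q^1.85 = 31750
C^1.85 = 7240.5
D^4.87 = 3.5222e+07
p/m = 0.075323 bar/m
p_total = 0.075323 * 22.236 = 1.6749 bar

1.6749 bar


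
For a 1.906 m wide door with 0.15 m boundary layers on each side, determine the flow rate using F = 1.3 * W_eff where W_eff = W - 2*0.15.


W_eff = 1.906 - 0.30 = 1.606 m
F = 1.3 * 1.606 = 2.0878 persons/s

2.0878 persons/s


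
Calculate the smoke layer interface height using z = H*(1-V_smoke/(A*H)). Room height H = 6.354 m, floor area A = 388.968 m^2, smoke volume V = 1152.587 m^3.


V/(A*H) = 0.46635
1 - 0.46635 = 0.53365
z = 6.354 * 0.53365 = 3.3908 m

3.3908 m


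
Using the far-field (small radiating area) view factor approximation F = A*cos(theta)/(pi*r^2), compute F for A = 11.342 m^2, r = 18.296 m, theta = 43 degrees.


cos(43 deg) = 0.73135
pi*r^2 = 1051.6
F = 11.342 * 0.73135 / 1051.6 = 0.0078878

0.0078878


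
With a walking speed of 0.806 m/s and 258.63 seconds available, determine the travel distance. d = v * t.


d = 0.806 * 258.63 = 208.46 m

208.46 m


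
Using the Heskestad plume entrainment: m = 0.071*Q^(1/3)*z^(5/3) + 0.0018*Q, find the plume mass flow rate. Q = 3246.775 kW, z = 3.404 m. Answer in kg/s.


Q^(1/3) = 14.808
z^(5/3) = 7.7028
First term = 0.071 * 14.808 * 7.7028 = 8.0983
Second term = 0.0018 * 3246.775 = 5.8442
m = 13.942 kg/s

13.942 kg/s


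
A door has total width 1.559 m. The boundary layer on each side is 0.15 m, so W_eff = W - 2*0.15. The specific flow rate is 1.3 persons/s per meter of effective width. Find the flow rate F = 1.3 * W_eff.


W_eff = 1.559 - 0.30 = 1.259 m
F = 1.3 * 1.259 = 1.6367 persons/s

1.6367 persons/s


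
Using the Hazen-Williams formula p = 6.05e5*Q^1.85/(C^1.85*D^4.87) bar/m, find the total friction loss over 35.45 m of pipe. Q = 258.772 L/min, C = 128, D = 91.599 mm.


Q^1.85 = 29100
C^1.85 = 7913.0
D^4.87 = 3.5843e+09
p/m = 0.00062073 bar/m
p_total = 0.00062073 * 35.45 = 0.022005 bar

0.022005 bar


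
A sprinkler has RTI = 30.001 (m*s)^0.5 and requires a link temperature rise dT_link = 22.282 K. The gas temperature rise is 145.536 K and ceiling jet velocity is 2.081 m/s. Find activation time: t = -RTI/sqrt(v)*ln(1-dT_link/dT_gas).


dT_link/dT_gas = 0.15310
ln(1 - 0.15310) = -0.16618
t = -30.001 / sqrt(2.081) * -0.16618 = 3.4560 s

3.4560 s


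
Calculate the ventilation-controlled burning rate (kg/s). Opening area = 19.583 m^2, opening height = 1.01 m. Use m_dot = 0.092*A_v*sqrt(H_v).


sqrt(H_v) = 1.0050
m_dot = 0.092 * 19.583 * 1.0050 = 1.8106 kg/s

1.8106 kg/s


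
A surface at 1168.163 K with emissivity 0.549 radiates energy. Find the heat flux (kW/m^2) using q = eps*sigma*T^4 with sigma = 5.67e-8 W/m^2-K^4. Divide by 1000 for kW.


T^4 = 1.8621e+12
q = 0.549 * 5.67e-8 * 1.8621e+12 / 1000 = 57.965 kW/m^2

57.965 kW/m^2


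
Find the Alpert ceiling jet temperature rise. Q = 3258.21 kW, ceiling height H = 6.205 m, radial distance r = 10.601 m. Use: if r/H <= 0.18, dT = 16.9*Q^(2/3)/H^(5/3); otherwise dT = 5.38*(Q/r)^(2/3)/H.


r/H = 10.601 / 6.205 = 1.7085
r/H > 0.18, so dT = 5.38*(Q/r)^(2/3)/H
Q/r = 307.35
(Q/r)^(2/3) = 45.543
dT = 5.38 * 45.543 / 6.205 = 39.488 K

39.488 K


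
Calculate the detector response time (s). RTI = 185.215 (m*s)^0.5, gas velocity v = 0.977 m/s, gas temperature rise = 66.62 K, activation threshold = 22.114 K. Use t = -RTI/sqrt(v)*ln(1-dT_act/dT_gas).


dT_act/dT_gas = 0.33194
ln(1 - 0.33194) = -0.40338
t = -185.215 / sqrt(0.977) * -0.40338 = 75.586 s

75.586 s


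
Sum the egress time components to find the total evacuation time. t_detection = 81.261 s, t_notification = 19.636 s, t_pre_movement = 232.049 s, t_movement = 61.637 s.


Total = 81.261 + 19.636 + 232.049 + 61.637 = 394.583 s

394.583 s


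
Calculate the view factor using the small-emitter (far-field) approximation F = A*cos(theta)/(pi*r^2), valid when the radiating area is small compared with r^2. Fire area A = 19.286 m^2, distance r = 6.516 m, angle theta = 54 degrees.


cos(54 deg) = 0.58779
pi*r^2 = 133.39
F = 19.286 * 0.58779 / 133.39 = 0.084986

0.084986


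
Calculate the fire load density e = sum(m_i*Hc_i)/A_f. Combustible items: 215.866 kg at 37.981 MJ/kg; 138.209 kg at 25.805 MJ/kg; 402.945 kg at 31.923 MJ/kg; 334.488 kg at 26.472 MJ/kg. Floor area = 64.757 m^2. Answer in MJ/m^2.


Total energy = 215.866*37.981 + 138.209*25.805 + 402.945*31.923 + 334.488*26.472
= 8198.807 + 3566.483 + 12863.21 + 8854.566
= 33483.07 MJ
e = 33483.07 / 64.757 = 517.06 MJ/m^2

517.06 MJ/m^2


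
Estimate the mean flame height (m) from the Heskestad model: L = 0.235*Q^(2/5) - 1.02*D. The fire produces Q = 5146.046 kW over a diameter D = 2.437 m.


Q^(2/5) = 30.520
0.235 * Q^(2/5) = 7.1723
1.02 * D = 2.4857
L = 4.6865 m

4.6865 m


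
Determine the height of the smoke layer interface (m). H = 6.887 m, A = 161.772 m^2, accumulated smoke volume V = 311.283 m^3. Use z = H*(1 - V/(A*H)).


V/(A*H) = 0.27940
1 - 0.27940 = 0.72060
z = 6.887 * 0.72060 = 4.9628 m

4.9628 m


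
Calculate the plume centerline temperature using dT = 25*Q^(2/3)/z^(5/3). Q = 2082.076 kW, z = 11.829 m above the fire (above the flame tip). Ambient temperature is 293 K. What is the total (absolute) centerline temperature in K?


Q^(2/3) = 163.05
z^(5/3) = 61.411
dT = 25 * 163.05 / 61.411 = 66.378 K
T = 293 + 66.378 = 359.38 K

359.38 K


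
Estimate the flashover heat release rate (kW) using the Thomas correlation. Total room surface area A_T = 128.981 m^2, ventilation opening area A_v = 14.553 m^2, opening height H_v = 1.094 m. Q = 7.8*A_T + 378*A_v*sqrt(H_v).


7.8*A_T = 1006.1
sqrt(H_v) = 1.0459
378*A_v*sqrt(H_v) = 5753.8
Q = 1006.1 + 5753.8 = 6759.8 kW

6759.8 kW


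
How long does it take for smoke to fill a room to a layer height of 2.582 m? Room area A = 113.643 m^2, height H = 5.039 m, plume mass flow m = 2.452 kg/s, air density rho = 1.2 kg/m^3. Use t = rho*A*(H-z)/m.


H - z = 2.457 m
t = 1.2 * 113.643 * 2.457 / 2.452 = 136.65 s

136.65 s


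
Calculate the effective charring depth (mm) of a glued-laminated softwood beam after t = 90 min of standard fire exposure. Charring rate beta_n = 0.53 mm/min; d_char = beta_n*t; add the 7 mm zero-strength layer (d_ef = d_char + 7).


d_char = 0.53 * 90 = 47.7 mm
d_ef = 47.7 + 1.0*7 = 54.7 mm

54.7 mm


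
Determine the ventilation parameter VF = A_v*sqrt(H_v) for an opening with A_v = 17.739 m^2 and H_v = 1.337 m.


sqrt(H_v) = 1.1563
VF = 17.739 * 1.1563 = 20.511 m^(5/2)

20.511 m^(5/2)


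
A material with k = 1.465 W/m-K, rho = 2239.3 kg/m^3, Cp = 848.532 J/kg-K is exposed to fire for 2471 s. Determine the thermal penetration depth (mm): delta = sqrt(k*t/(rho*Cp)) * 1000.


alpha = 1.465 / (2239.3 * 848.532) = 7.7100e-07 m^2/s
alpha * t = 0.0019052
delta = sqrt(0.0019052) * 1000 = 43.648 mm

43.648 mm


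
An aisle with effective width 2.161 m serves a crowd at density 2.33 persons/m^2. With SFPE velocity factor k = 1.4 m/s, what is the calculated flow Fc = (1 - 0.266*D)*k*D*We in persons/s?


1 - 0.266*D = 1 - 0.266*2.33 = 0.38022
Fs = 0.38022 * 1.4 * 2.33 = 1.2403 persons/(s*m)
Fc = 1.2403 * 2.161 = 2.6802 persons/s

2.6802 persons/s


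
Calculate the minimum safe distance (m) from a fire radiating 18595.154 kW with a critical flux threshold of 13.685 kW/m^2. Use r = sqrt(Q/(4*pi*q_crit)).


4*pi*q_crit = 171.97
Q/(4*pi*q_crit) = 108.13
r = sqrt(108.13) = 10.399 m

10.399 m


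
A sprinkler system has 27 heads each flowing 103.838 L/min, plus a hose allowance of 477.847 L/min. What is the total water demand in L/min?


Sprinkler demand = 27 * 103.838 = 2803.626 L/min
Total = 2803.626 + 477.847 = 3281.473 L/min

3281.473 L/min


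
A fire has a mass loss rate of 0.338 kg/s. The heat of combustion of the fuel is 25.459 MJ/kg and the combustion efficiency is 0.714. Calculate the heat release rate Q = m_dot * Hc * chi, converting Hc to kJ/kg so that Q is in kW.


Hc = 25.459 MJ/kg = 25.459 * 1000 kJ/kg = 25459 kJ/kg
Q = 0.338 kg/s * 25459 kJ/kg * 0.714 = 6144.1 kW

6144.1 kW


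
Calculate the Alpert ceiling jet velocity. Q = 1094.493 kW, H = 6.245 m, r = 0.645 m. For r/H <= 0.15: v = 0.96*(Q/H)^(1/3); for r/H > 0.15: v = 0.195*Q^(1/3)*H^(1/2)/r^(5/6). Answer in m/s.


r/H = 0.645 / 6.245 = 0.10328
r/H <= 0.15, so v = 0.96*(Q/H)^(1/3)
Q/H = 175.26
(Q/H)^(1/3) = 5.5962
v = 0.96 * 5.5962 = 5.3724 m/s

5.3724 m/s


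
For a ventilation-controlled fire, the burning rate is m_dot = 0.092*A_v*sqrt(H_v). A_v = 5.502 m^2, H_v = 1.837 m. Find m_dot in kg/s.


sqrt(H_v) = 1.3554
m_dot = 0.092 * 5.502 * 1.3554 = 0.68606 kg/s

0.68606 kg/s


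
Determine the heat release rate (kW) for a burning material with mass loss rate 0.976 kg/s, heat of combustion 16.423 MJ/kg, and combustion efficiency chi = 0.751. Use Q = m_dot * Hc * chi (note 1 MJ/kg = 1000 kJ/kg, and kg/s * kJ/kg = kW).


Hc = 16.423 MJ/kg = 16.423 * 1000 kJ/kg = 16423 kJ/kg
Q = 0.976 kg/s * 16423 kJ/kg * 0.751 = 12038 kW

12038 kW


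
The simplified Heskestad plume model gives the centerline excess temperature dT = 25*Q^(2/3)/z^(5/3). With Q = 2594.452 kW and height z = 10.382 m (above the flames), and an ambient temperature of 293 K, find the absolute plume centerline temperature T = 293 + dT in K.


Q^(2/3) = 188.81
z^(5/3) = 49.409
dT = 25 * 188.81 / 49.409 = 95.536 K
T = 293 + 95.536 = 388.54 K

388.54 K


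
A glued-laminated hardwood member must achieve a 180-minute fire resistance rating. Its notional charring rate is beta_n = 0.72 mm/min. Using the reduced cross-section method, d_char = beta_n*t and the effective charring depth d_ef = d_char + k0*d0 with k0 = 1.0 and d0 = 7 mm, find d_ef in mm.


d_char = 0.72 * 180 = 129.6 mm
d_ef = 129.6 + 1.0*7 = 136.6 mm

136.6 mm


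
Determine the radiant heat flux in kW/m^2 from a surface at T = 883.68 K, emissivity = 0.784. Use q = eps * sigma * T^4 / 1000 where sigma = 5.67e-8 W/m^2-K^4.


T^4 = 6.0979e+11
q = 0.784 * 5.67e-8 * 6.0979e+11 / 1000 = 27.107 kW/m^2

27.107 kW/m^2


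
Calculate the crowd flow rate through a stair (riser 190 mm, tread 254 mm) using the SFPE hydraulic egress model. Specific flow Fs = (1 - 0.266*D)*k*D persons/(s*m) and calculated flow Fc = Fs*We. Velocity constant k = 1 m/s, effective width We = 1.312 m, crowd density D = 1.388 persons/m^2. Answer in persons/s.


1 - 0.266*D = 1 - 0.266*1.388 = 0.63079
Fs = 0.63079 * 1 * 1.388 = 0.87554 persons/(s*m)
Fc = 0.87554 * 1.312 = 1.1487 persons/s

1.1487 persons/s


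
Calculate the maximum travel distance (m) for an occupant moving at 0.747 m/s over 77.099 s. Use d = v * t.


d = 0.747 * 77.099 = 57.593 m

57.593 m


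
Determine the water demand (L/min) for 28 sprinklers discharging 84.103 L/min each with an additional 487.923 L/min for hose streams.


Sprinkler demand = 28 * 84.103 = 2354.884 L/min
Total = 2354.884 + 487.923 = 2842.807 L/min

2842.807 L/min


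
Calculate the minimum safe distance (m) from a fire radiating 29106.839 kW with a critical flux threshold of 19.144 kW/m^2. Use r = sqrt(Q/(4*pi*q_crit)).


4*pi*q_crit = 240.57
Q/(4*pi*q_crit) = 120.99
r = sqrt(120.99) = 11.000 m

11.000 m


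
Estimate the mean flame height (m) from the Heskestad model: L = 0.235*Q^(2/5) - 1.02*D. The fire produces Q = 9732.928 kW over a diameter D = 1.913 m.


Q^(2/5) = 39.382
0.235 * Q^(2/5) = 9.2548
1.02 * D = 1.9513
L = 7.3035 m

7.3035 m


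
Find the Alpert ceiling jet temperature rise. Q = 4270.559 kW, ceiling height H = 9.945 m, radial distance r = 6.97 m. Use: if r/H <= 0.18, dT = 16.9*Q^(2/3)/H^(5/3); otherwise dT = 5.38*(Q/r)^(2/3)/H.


r/H = 6.97 / 9.945 = 0.70085
r/H > 0.18, so dT = 5.38*(Q/r)^(2/3)/H
Q/r = 612.71
(Q/r)^(2/3) = 72.139
dT = 5.38 * 72.139 / 9.945 = 39.025 K

39.025 K


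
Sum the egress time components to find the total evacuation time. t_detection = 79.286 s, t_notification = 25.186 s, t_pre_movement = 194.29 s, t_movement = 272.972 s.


Total = 79.286 + 25.186 + 194.29 + 272.972 = 571.734 s

571.734 s


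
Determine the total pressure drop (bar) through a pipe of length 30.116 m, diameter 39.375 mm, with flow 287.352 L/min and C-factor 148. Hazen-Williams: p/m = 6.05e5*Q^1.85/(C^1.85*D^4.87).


Q^1.85 = 35324
C^1.85 = 10351
D^4.87 = 5.8712e+07
p/m = 0.035165 bar/m
p_total = 0.035165 * 30.116 = 1.0590 bar

1.0590 bar


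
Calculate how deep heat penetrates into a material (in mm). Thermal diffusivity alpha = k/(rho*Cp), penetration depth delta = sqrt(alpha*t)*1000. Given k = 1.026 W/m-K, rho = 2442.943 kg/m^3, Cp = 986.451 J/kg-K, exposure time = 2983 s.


alpha = 1.026 / (2442.943 * 986.451) = 4.2575e-07 m^2/s
alpha * t = 0.0012700
delta = sqrt(0.0012700) * 1000 = 35.637 mm

35.637 mm


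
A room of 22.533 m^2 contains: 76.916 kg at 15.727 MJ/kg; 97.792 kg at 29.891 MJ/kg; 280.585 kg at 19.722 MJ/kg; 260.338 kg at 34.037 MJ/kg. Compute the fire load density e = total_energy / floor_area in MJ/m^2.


Total energy = 76.916*15.727 + 97.792*29.891 + 280.585*19.722 + 260.338*34.037
= 1209.658 + 2923.101 + 5533.697 + 8861.125
= 18527.58 MJ
e = 18527.58 / 22.533 = 822.24 MJ/m^2

822.24 MJ/m^2


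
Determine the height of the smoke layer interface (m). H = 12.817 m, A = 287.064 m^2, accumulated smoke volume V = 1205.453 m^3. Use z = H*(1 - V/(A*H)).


V/(A*H) = 0.32763
1 - 0.32763 = 0.67237
z = 12.817 * 0.67237 = 8.6178 m

8.6178 m


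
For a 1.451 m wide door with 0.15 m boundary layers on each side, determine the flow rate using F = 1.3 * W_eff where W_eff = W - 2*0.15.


W_eff = 1.451 - 0.30 = 1.151 m
F = 1.3 * 1.151 = 1.4963 persons/s

1.4963 persons/s


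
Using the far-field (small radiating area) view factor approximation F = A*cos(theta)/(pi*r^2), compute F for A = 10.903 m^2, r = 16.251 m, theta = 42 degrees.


cos(42 deg) = 0.74314
pi*r^2 = 829.68
F = 10.903 * 0.74314 / 829.68 = 0.0097658

0.0097658


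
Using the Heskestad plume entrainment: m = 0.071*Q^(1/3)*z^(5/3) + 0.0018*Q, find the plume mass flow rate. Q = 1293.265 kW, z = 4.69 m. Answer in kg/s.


Q^(1/3) = 10.895
z^(5/3) = 13.141
First term = 0.071 * 10.895 * 13.141 = 10.165
Second term = 0.0018 * 1293.265 = 2.3279
m = 12.493 kg/s

12.493 kg/s


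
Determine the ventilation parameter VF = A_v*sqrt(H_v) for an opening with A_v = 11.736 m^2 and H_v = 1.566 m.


sqrt(H_v) = 1.2514
VF = 11.736 * 1.2514 = 14.686 m^(5/2)

14.686 m^(5/2)


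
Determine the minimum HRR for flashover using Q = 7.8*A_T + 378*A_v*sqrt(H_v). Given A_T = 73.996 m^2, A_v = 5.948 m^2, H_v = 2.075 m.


7.8*A_T = 577.17
sqrt(H_v) = 1.4405
378*A_v*sqrt(H_v) = 3238.7
Q = 577.17 + 3238.7 = 3815.9 kW

3815.9 kW


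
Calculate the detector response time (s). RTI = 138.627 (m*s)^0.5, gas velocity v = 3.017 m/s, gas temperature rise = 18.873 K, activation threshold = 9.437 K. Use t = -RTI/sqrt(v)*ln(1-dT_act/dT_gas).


dT_act/dT_gas = 0.50003
ln(1 - 0.50003) = -0.69320
t = -138.627 / sqrt(3.017) * -0.69320 = 55.325 s

55.325 s


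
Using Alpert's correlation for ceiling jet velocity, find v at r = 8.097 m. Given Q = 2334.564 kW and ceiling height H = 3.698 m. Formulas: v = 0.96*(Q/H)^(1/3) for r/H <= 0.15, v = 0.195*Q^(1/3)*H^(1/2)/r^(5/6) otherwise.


r/H = 8.097 / 3.698 = 2.1896
r/H > 0.15, so v = 0.195*Q^(1/3)*H^(1/2)/r^(5/6)
Q^(1/3) = 13.266
H^(1/2) = 1.9230
r^(5/6) = 5.7140
v = 0.195 * 13.266 * 1.9230 / 5.7140 = 0.87060 m/s

0.87060 m/s


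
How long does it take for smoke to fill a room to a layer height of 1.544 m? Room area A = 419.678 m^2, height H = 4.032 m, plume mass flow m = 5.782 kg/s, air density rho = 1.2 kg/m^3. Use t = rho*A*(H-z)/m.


H - z = 2.488 m
t = 1.2 * 419.678 * 2.488 / 5.782 = 216.71 s

216.71 s


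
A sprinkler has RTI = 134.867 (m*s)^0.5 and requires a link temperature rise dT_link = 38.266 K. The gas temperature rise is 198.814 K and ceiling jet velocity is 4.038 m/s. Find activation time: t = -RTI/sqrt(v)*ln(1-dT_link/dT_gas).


dT_link/dT_gas = 0.19247
ln(1 - 0.19247) = -0.21378
t = -134.867 / sqrt(4.038) * -0.21378 = 14.348 s

14.348 s


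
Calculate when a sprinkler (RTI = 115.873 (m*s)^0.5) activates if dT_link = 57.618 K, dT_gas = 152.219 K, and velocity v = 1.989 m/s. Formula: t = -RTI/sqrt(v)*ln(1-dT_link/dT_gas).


dT_link/dT_gas = 0.37852
ln(1 - 0.37852) = -0.47565
t = -115.873 / sqrt(1.989) * -0.47565 = 39.080 s

39.080 s


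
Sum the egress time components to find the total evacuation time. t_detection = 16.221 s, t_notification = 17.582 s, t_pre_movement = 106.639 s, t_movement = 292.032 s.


Total = 16.221 + 17.582 + 106.639 + 292.032 = 432.474 s

432.474 s


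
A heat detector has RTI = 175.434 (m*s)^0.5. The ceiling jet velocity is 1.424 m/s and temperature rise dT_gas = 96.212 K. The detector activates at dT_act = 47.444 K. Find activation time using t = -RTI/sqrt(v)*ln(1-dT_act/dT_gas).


dT_act/dT_gas = 0.49312
ln(1 - 0.49312) = -0.67948
t = -175.434 / sqrt(1.424) * -0.67948 = 99.893 s

99.893 s


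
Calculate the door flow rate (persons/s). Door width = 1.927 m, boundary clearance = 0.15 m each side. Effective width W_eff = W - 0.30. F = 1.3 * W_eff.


W_eff = 1.927 - 0.30 = 1.627 m
F = 1.3 * 1.627 = 2.1151 persons/s

2.1151 persons/s


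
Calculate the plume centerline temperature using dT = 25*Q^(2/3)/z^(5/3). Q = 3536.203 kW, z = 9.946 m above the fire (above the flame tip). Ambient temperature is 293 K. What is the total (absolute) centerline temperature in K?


Q^(2/3) = 232.11
z^(5/3) = 45.999
dT = 25 * 232.11 / 45.999 = 126.15 K
T = 293 + 126.15 = 419.15 K

419.15 K


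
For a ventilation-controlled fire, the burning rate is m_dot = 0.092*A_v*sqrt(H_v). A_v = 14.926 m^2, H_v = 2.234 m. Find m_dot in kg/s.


sqrt(H_v) = 1.4947
m_dot = 0.092 * 14.926 * 1.4947 = 2.0525 kg/s

2.0525 kg/s


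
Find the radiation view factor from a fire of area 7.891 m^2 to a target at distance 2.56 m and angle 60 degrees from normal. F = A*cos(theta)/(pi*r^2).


cos(60 deg) = 0.5
pi*r^2 = 20.589
F = 7.891 * 0.5 / 20.589 = 0.19163

0.19163


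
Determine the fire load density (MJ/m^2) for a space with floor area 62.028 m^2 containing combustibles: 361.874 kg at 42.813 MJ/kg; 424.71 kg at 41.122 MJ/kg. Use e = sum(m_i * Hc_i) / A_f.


Total energy = 361.874*42.813 + 424.71*41.122
= 15492.91 + 17464.92
= 32957.84 MJ
e = 32957.84 / 62.028 = 531.34 MJ/m^2

531.34 MJ/m^2


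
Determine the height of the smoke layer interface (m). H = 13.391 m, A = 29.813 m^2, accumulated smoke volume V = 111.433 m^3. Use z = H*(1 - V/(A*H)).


V/(A*H) = 0.27912
1 - 0.27912 = 0.72088
z = 13.391 * 0.72088 = 9.6533 m

9.6533 m


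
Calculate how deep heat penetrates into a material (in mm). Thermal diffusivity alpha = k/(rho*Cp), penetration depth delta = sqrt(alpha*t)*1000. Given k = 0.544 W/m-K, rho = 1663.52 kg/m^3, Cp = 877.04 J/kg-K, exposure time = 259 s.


alpha = 0.544 / (1663.52 * 877.04) = 3.7286e-07 m^2/s
alpha * t = 9.6572e-05
delta = sqrt(9.6572e-05) * 1000 = 9.8271 mm

9.8271 mm


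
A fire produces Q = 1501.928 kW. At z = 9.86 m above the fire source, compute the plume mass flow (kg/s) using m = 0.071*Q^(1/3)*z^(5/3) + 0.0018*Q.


Q^(1/3) = 11.452
z^(5/3) = 45.338
First term = 0.071 * 11.452 * 45.338 = 36.864
Second term = 0.0018 * 1501.928 = 2.7035
m = 39.568 kg/s

39.568 kg/s


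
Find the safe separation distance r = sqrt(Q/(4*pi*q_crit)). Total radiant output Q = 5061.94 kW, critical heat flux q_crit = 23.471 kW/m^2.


4*pi*q_crit = 294.95
Q/(4*pi*q_crit) = 17.162
r = sqrt(17.162) = 4.1427 m

4.1427 m


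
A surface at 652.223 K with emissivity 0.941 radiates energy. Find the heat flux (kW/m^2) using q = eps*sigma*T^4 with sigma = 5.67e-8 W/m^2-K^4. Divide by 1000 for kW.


T^4 = 1.8096e+11
q = 0.941 * 5.67e-8 * 1.8096e+11 / 1000 = 9.6551 kW/m^2

9.6551 kW/m^2


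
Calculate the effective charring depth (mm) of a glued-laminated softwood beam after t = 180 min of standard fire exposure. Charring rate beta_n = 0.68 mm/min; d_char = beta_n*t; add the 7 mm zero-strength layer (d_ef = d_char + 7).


d_char = 0.68 * 180 = 122.4 mm
d_ef = 122.4 + 1.0*7 = 129.4 mm

129.4 mm


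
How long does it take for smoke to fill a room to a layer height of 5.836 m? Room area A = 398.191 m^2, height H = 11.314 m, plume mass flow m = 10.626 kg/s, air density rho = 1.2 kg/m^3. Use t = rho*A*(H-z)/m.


H - z = 5.478 m
t = 1.2 * 398.191 * 5.478 / 10.626 = 246.33 s

246.33 s


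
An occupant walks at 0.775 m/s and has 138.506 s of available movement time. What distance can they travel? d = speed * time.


d = 0.775 * 138.506 = 107.34 m

107.34 m


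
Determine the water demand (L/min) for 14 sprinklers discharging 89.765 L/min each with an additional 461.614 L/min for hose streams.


Sprinkler demand = 14 * 89.765 = 1256.71 L/min
Total = 1256.71 + 461.614 = 1718.324 L/min

1718.324 L/min


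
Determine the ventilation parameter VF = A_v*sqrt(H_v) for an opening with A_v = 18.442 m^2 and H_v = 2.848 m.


sqrt(H_v) = 1.6876
VF = 18.442 * 1.6876 = 31.123 m^(5/2)

31.123 m^(5/2)


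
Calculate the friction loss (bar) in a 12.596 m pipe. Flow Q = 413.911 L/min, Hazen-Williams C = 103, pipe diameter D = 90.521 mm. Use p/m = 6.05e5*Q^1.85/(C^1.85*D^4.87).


Q^1.85 = 69387
C^1.85 = 5293.6
D^4.87 = 3.3835e+09
p/m = 0.0023438 bar/m
p_total = 0.0023438 * 12.596 = 0.029522 bar

0.029522 bar


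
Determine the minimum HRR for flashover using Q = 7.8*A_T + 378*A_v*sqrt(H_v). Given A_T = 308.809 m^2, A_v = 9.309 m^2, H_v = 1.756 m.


7.8*A_T = 2408.7
sqrt(H_v) = 1.3251
378*A_v*sqrt(H_v) = 4662.9
Q = 2408.7 + 4662.9 = 7071.6 kW

7071.6 kW


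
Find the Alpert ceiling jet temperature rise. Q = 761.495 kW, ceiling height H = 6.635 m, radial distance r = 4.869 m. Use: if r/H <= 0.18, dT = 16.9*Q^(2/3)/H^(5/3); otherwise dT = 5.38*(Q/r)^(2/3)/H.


r/H = 4.869 / 6.635 = 0.73384
r/H > 0.18, so dT = 5.38*(Q/r)^(2/3)/H
Q/r = 156.40
(Q/r)^(2/3) = 29.028
dT = 5.38 * 29.028 / 6.635 = 23.537 K

23.537 K


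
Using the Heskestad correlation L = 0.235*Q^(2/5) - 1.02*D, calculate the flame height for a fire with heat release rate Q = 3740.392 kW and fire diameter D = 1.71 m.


Q^(2/5) = 26.864
0.235 * Q^(2/5) = 6.3130
1.02 * D = 1.7442
L = 4.5688 m

4.5688 m


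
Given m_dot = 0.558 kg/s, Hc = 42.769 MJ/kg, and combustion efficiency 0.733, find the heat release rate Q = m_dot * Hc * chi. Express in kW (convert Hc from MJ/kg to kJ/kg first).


Hc = 42.769 MJ/kg = 42.769 * 1000 kJ/kg = 42769 kJ/kg
Q = 0.558 kg/s * 42769 kJ/kg * 0.733 = 17493 kW

17493 kW


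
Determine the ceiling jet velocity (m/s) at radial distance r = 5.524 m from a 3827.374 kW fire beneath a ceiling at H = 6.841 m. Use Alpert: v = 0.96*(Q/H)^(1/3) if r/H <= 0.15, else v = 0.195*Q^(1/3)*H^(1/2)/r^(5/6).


r/H = 5.524 / 6.841 = 0.80748
r/H > 0.15, so v = 0.195*Q^(1/3)*H^(1/2)/r^(5/6)
Q^(1/3) = 15.642
H^(1/2) = 2.6155
r^(5/6) = 4.1547
v = 0.195 * 15.642 * 2.6155 / 4.1547 = 1.9202 m/s

1.9202 m/s


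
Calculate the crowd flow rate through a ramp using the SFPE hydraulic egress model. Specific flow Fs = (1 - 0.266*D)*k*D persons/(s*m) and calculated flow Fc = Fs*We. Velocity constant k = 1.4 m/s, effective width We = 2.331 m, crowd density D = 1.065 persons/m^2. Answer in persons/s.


1 - 0.266*D = 1 - 0.266*1.065 = 0.71671
Fs = 0.71671 * 1.4 * 1.065 = 1.0686 persons/(s*m)
Fc = 1.0686 * 2.331 = 2.4909 persons/s

2.4909 persons/s


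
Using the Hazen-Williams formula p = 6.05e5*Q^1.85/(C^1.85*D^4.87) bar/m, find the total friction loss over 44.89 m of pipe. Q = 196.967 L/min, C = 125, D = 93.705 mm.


Q^1.85 = 17564
C^1.85 = 7573.3
D^4.87 = 4.0039e+09
p/m = 0.00035044 bar/m
p_total = 0.00035044 * 44.89 = 0.015731 bar

0.015731 bar


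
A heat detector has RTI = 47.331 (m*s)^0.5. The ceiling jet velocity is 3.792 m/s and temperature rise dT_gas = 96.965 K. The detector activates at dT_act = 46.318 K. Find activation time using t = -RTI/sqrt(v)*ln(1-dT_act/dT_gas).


dT_act/dT_gas = 0.47768
ln(1 - 0.47768) = -0.64947
t = -47.331 / sqrt(3.792) * -0.64947 = 15.786 s

15.786 s


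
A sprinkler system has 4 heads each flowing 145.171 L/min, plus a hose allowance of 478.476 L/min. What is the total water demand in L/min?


Sprinkler demand = 4 * 145.171 = 580.684 L/min
Total = 580.684 + 478.476 = 1059.16 L/min

1059.16 L/min


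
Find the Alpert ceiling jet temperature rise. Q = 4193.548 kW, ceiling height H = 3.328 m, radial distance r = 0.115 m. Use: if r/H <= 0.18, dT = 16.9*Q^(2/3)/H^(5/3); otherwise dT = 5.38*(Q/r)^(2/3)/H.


r/H = 0.115 / 3.328 = 0.034555
r/H <= 0.18, so dT = 16.9*Q^(2/3)/H^(5/3)
Q^(2/3) = 260.05
H^(5/3) = 7.4183
dT = 16.9 * 260.05 / 7.4183 = 592.43 K

592.43 K


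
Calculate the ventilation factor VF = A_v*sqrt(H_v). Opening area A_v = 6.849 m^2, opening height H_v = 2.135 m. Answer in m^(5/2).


sqrt(H_v) = 1.4612
VF = 6.849 * 1.4612 = 10.008 m^(5/2)

10.008 m^(5/2)


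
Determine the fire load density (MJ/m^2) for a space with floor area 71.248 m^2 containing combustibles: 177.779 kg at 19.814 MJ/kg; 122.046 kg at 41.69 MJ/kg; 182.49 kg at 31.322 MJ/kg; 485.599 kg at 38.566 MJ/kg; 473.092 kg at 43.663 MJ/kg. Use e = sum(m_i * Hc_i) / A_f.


Total energy = 177.779*19.814 + 122.046*41.69 + 182.49*31.322 + 485.599*38.566 + 473.092*43.663
= 3522.513 + 5088.098 + 5715.952 + 18727.61 + 20656.62
= 53710.79 MJ
e = 53710.79 / 71.248 = 753.86 MJ/m^2

753.86 MJ/m^2


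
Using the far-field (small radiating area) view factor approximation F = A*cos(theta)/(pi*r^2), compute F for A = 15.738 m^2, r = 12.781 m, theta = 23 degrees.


cos(23 deg) = 0.92050
pi*r^2 = 513.19
F = 15.738 * 0.92050 / 513.19 = 0.028229

0.028229


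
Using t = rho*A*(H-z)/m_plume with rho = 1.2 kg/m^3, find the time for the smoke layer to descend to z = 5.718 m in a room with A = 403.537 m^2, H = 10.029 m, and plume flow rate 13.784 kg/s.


H - z = 4.311 m
t = 1.2 * 403.537 * 4.311 / 13.784 = 151.45 s

151.45 s
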